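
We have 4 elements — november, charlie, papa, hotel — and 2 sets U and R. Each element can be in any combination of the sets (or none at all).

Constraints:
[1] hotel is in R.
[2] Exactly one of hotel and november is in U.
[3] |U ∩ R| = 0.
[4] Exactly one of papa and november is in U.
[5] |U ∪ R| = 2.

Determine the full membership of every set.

U = {november}; R = {hotel}

From (1): hotel ∈ R.
Suppose november ∉ U: no assignment then satisfies all the clues, so november ∈ U.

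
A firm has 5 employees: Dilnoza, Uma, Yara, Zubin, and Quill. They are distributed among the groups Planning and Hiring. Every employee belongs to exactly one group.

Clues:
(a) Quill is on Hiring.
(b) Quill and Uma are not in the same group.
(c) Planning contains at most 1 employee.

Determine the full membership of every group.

Planning = {Uma}; Hiring = {Dilnoza, Quill, Yara, Zubin}

From (a): Quill ∈ Hiring.
(b): Uma ∉ Hiring.
Only one group left: Uma ∈ Planning.
(c): Planning already has 1, so the rest are out.
Only one group left: Dilnoza ∈ Hiring.
Only one group left: Yara ∈ Hiring.
Only one group left: Zubin ∈ Hiring.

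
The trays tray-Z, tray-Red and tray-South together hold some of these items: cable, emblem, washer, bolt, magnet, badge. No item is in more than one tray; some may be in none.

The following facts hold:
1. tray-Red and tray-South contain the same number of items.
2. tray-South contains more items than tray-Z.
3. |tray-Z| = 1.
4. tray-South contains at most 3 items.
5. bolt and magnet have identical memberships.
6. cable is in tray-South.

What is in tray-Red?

From (6): cable ∈ tray-South.
Suppose emblem ∈ tray-Red: no assignment then satisfies all the clues, so emblem ∉ tray-Red.

tray-Red = {bolt, magnet}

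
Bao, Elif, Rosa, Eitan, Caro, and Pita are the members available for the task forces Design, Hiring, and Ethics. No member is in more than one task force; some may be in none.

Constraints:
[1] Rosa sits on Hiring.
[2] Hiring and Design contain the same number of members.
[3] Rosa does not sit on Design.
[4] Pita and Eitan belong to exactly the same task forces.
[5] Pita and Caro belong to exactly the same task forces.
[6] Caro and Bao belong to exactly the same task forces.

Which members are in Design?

Design = {Elif}

From (1): Rosa ∈ Hiring.
Suppose Bao ∈ Design: no assignment then satisfies all the clues, so Bao ∉ Design.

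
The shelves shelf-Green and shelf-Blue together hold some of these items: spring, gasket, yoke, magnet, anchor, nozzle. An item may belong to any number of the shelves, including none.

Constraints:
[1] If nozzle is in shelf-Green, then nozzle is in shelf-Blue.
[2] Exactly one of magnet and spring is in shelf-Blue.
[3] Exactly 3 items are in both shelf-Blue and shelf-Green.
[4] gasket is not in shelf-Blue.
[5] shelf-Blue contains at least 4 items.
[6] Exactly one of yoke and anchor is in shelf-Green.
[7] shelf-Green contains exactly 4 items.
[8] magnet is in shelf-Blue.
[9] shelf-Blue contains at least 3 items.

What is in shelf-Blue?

From (4): gasket ∉ shelf-Blue.
From (8): magnet ∈ shelf-Blue.
(2) (exactly one): spring ∉ shelf-Blue.
(5): only 4 candidates remain for shelf-Blue, so all are in.

shelf-Blue = {anchor, magnet, nozzle, yoke}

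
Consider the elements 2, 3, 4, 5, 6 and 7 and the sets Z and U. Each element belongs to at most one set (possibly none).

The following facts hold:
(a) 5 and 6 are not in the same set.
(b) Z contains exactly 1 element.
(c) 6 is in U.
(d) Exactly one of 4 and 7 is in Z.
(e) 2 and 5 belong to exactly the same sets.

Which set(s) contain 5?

5: none

From (c): 6 ∈ U.
(a): 5 ∉ U.
(e): 2 matches 5: 2 ∉ U.
Suppose 5 ∈ Z: no assignment then satisfies all the clues, so 5 ∉ Z.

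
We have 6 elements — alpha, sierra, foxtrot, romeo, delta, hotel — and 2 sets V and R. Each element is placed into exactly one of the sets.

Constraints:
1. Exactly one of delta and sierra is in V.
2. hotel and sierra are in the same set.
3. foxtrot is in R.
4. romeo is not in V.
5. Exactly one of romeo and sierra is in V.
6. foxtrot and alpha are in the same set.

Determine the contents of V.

V = {hotel, sierra}

From (3): foxtrot ∈ R.
From (4): romeo ∉ V.
(5) (exactly one): sierra ∈ V.
(6): alpha matches foxtrot: alpha ∉ V.
(6): alpha matches foxtrot: alpha ∈ R.
Only one set left: romeo ∈ R.
(1) (exactly one): delta ∉ V.
(2): hotel matches sierra: hotel ∈ V.
Only one set left: delta ∈ R.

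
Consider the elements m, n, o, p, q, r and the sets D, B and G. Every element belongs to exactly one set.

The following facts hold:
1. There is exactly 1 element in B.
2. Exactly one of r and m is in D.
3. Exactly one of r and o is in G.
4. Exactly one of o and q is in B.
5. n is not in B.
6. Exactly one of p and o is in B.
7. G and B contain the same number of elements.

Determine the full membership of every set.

D = {m, n, p, q}; B = {o}; G = {r}

From (5): n ∉ B.
Suppose m ∉ D: no assignment then satisfies all the clues, so m ∈ D.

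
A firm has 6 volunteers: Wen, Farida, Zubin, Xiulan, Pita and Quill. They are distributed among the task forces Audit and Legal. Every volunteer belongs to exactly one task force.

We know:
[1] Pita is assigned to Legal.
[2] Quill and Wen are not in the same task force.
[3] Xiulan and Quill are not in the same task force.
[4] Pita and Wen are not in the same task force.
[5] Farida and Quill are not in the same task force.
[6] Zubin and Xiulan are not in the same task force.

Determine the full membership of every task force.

Audit = {Farida, Wen, Xiulan}; Legal = {Pita, Quill, Zubin}

From (1): Pita ∈ Legal.
(4): Wen ∉ Legal.
Only one task force left: Wen ∈ Audit.
(2): Quill ∉ Audit.
Only one task force left: Quill ∈ Legal.
(3): Xiulan ∉ Legal.
(5): Farida ∉ Legal.
Only one task force left: Farida ∈ Audit.
Only one task force left: Xiulan ∈ Audit.
(6): Zubin ∉ Audit.
Only one task force left: Zubin ∈ Legal.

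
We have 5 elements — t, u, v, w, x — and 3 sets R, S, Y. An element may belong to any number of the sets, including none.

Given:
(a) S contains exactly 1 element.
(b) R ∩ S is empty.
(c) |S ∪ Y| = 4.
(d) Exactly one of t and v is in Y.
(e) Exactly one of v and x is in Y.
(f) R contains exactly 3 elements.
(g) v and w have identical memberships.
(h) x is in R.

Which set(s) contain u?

u: Y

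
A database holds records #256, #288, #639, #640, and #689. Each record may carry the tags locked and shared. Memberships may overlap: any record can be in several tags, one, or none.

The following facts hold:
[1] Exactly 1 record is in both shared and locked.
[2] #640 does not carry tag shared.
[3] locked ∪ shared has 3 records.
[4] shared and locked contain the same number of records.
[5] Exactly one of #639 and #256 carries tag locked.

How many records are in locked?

2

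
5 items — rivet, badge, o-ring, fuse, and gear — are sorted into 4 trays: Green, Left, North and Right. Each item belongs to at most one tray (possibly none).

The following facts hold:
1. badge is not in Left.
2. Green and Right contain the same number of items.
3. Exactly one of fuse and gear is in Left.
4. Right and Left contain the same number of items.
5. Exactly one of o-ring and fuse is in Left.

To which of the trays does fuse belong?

fuse: Left

From (1): badge ∉ Left.
Suppose fuse ∈ Green: no assignment then satisfies all the clues, so fuse ∉ Green.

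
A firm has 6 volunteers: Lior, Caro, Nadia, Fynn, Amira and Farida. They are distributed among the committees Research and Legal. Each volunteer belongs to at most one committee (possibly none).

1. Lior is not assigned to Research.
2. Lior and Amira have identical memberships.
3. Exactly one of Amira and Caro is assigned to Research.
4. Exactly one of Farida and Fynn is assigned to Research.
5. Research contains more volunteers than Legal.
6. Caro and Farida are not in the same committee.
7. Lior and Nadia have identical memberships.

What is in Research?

From (1): Lior ∉ Research.
(2): Amira matches Lior: Amira ∉ Research.
(3) (exactly one): Caro ∈ Research.
(6): Farida ∉ Research.
(7): Nadia matches Lior: Nadia ∉ Research.
(4) (exactly one): Fynn ∈ Research.

Research = {Caro, Fynn}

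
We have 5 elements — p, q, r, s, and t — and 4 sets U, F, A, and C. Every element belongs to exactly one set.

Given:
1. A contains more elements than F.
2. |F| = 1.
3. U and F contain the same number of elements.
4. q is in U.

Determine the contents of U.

U = {q}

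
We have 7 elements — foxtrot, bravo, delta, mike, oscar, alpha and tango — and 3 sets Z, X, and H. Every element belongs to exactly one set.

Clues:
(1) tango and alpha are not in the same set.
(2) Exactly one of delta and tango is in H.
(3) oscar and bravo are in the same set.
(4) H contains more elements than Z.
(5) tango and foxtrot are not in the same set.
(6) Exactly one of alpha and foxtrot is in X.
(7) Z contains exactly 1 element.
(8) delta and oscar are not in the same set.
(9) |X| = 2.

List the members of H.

H = {bravo, mike, oscar, tango}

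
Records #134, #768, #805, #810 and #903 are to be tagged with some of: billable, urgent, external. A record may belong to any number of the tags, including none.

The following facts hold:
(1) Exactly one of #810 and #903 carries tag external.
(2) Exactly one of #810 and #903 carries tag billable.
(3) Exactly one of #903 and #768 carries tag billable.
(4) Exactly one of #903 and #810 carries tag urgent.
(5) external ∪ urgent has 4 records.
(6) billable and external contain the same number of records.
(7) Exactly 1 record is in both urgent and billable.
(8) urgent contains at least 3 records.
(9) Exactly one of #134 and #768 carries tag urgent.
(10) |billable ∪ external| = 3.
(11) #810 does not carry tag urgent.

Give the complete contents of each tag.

billable = {#768, #810}; urgent = {#768, #805, #903}; external = {#805, #810}

From (11): #810 ∉ urgent.
(4) (exactly one): #903 ∈ urgent.
Suppose #134 ∈ billable: no assignment then satisfies all the clues, so #134 ∉ billable.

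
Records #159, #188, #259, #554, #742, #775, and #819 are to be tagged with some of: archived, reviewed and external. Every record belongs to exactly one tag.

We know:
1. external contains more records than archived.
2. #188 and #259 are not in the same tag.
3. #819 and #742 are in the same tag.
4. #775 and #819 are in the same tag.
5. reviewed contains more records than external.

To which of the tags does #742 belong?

#742: reviewed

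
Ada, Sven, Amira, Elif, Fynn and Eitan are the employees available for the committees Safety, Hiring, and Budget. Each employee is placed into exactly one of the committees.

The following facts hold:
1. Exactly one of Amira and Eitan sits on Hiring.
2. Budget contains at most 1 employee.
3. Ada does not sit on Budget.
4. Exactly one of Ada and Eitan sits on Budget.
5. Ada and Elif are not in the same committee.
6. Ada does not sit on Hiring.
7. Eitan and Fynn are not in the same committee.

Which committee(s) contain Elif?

Elif: Hiring

From (3): Ada ∉ Budget.
From (6): Ada ∉ Hiring.
(4) (exactly one): Eitan ∈ Budget.
(7): Fynn ∉ Budget.
Only one committee left: Ada ∈ Safety.
(1) (exactly one): Amira ∈ Hiring.
(2): Budget already has 1, so the rest are out.
(5): Elif ∉ Safety.
Only one committee left: Elif ∈ Hiring.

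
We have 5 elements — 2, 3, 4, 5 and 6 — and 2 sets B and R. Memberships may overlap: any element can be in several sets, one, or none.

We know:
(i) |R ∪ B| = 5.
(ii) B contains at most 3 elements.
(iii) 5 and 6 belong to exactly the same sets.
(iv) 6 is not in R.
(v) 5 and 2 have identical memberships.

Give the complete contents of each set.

B = {2, 5, 6}; R = {3, 4}

From (iv): 6 ∉ R.
(iii): 5 matches 6: 5 ∉ R.
(v): 2 matches 5: 2 ∉ R.
Suppose 2 ∉ B: no assignment then satisfies all the clues, so 2 ∈ B.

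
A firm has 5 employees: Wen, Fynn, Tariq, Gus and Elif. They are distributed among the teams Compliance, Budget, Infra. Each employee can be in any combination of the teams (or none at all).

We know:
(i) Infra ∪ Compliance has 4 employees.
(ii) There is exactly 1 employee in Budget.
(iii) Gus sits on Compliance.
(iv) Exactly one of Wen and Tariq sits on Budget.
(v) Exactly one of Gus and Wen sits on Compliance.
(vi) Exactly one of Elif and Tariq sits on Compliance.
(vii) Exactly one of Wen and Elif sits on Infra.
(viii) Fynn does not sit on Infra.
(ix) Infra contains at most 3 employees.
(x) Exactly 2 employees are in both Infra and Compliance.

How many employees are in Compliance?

3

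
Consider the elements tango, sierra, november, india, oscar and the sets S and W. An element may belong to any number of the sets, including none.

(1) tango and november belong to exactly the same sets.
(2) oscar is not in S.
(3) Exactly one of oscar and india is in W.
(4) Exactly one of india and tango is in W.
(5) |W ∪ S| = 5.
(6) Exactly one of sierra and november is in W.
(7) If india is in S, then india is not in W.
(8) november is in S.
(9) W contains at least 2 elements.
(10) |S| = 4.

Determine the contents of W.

From (2): oscar ∉ S.
From (8): november ∈ S.
(1): tango matches november: tango ∈ S.
(10): only 4 candidates remain for S, so all are in.
(7): india ∉ W.
(3) (exactly one): oscar ∈ W.
(4) (exactly one): tango ∈ W.
(1): november matches tango: november ∈ W.
(6) (exactly one): sierra ∉ W.

W = {november, oscar, tango}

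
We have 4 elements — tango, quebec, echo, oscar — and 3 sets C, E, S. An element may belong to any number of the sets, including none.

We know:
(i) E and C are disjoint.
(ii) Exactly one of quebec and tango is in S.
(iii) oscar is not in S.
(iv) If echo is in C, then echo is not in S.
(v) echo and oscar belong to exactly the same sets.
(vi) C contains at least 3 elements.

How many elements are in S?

1

From (iii): oscar ∉ S.
(v): echo matches oscar: echo ∉ S.
Suppose echo ∉ C: no assignment then satisfies all the clues, so echo ∈ C.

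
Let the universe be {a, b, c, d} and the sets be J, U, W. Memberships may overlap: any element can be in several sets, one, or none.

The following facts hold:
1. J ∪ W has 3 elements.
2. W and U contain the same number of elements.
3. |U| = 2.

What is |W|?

2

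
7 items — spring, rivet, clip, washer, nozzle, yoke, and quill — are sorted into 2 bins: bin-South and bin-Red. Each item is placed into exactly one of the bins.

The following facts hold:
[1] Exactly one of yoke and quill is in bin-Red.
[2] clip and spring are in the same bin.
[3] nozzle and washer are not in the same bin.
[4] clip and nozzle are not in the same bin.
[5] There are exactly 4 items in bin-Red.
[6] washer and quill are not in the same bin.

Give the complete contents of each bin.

bin-South = {nozzle, quill, rivet}; bin-Red = {clip, spring, washer, yoke}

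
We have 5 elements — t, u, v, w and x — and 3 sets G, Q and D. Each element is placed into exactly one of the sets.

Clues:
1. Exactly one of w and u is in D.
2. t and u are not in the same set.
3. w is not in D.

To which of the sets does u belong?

From (3): w ∉ D.
(1) (exactly one): u ∈ D.
(2): t ∉ D.

u: D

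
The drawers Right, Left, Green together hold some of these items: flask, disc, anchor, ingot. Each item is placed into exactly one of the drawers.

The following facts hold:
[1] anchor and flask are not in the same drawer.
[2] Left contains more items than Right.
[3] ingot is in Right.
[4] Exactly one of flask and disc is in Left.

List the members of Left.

Left = {anchor, disc}

From (3): ingot ∈ Right.
Suppose flask ∈ Left: no assignment then satisfies all the clues, so flask ∉ Left.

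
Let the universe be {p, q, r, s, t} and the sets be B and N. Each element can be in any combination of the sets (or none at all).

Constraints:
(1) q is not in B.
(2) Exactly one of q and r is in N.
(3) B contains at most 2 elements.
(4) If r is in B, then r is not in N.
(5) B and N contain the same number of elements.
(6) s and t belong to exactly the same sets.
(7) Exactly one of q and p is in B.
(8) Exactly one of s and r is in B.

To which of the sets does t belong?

From (1): q ∉ B.
(7) (exactly one): p ∈ B.
Suppose t ∈ B: no assignment then satisfies all the clues, so t ∉ B.

t: none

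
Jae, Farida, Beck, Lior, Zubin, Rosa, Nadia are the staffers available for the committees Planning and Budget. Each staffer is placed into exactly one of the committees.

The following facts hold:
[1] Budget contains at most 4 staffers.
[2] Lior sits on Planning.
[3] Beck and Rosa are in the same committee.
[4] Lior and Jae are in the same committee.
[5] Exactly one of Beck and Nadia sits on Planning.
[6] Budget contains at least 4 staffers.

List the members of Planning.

From (2): Lior ∈ Planning.
(4): Jae matches Lior: Jae ∈ Planning.
Suppose Farida ∈ Planning: no assignment then satisfies all the clues, so Farida ∉ Planning.

Planning = {Jae, Lior, Nadia}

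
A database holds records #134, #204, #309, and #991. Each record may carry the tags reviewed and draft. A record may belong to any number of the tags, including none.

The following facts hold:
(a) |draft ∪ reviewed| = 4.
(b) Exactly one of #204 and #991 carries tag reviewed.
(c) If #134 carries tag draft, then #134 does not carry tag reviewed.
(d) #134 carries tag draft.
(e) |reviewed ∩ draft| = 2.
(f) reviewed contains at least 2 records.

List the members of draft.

draft = {#134, #204, #309, #991}

From (d): #134 ∈ draft.
(c): #134 ∉ reviewed.
Suppose #204 ∉ draft: no assignment then satisfies all the clues, so #204 ∈ draft.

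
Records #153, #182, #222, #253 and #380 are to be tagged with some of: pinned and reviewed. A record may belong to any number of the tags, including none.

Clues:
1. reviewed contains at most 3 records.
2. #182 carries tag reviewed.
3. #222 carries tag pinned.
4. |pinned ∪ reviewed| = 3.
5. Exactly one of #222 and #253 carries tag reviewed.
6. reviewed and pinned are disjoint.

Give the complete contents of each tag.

pinned = {#222}; reviewed = {#182, #253}

From (2): #182 ∈ reviewed.
From (3): #222 ∈ pinned.
(6) (disjoint): #182 ∉ pinned.
(6) (disjoint): #222 ∉ reviewed.
(5) (exactly one): #253 ∈ reviewed.
(6) (disjoint): #253 ∉ pinned.
Suppose #153 ∈ pinned: no assignment then satisfies all the clues, so #153 ∉ pinned.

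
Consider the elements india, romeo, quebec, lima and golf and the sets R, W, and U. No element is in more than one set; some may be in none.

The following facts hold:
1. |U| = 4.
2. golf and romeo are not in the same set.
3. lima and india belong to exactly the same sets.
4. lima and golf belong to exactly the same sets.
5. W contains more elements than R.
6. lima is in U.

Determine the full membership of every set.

R = {}; W = {romeo}; U = {golf, india, lima, quebec}

From (6): lima ∈ U.
(3): india matches lima: india ∉ R.
(3): india matches lima: india ∉ W.
(3): india matches lima: india ∈ U.
(4): golf matches lima: golf ∉ R.
(4): golf matches lima: golf ∉ W.
(4): golf matches lima: golf ∈ U.
(2): romeo ∉ U.
(1): only 4 candidates remain for U, so all are in.
Suppose romeo ∈ R: no assignment then satisfies all the clues, so romeo ∉ R.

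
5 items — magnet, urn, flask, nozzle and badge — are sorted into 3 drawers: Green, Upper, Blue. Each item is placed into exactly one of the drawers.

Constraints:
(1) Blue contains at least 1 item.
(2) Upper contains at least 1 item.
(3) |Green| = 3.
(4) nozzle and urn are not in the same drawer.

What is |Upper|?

1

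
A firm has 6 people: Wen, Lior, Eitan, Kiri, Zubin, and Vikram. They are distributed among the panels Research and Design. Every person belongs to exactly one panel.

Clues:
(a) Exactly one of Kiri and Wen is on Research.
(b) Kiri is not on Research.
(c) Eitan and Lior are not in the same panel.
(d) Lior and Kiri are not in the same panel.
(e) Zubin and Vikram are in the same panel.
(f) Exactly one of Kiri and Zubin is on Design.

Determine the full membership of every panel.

Research = {Lior, Vikram, Wen, Zubin}; Design = {Eitan, Kiri}

From (b): Kiri ∉ Research.
(a) (exactly one): Wen ∈ Research.
Only one panel left: Kiri ∈ Design.
(d): Lior ∉ Design.
(f) (exactly one): Zubin ∉ Design.
Only one panel left: Lior ∈ Research.
Only one panel left: Zubin ∈ Research.
(c): Eitan ∉ Research.
(e): Vikram matches Zubin: Vikram ∈ Research.
Only one panel left: Eitan ∈ Design.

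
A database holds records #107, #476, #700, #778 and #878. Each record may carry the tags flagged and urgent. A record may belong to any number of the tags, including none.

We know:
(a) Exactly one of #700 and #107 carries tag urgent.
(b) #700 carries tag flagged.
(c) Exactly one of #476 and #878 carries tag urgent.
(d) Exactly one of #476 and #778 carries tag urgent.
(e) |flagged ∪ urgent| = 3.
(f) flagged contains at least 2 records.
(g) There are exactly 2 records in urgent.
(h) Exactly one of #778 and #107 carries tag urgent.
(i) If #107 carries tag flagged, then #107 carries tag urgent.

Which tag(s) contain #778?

#778: none

From (b): #700 ∈ flagged.
Suppose #778 ∈ flagged: no assignment then satisfies all the clues, so #778 ∉ flagged.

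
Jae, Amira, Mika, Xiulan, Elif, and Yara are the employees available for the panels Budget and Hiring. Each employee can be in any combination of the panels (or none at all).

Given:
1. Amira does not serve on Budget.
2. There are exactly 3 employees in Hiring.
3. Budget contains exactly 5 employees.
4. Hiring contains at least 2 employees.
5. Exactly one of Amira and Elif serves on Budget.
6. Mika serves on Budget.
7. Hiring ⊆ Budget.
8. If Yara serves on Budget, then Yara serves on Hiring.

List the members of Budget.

Budget = {Elif, Jae, Mika, Xiulan, Yara}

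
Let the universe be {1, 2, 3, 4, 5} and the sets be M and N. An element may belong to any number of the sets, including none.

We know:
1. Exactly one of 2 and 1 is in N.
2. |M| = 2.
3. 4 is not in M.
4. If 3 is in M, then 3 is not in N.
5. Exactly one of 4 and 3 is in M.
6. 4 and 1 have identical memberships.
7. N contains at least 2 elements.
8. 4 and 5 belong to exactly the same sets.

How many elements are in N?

3

From (3): 4 ∉ M.
(5) (exactly one): 3 ∈ M.
(6): 1 matches 4: 1 ∉ M.
(8): 5 matches 4: 5 ∉ M.
(2): only 2 candidates remain for M, so all are in.
(4): 3 ∉ N.
Suppose 1 ∉ N: no assignment then satisfies all the clues, so 1 ∈ N.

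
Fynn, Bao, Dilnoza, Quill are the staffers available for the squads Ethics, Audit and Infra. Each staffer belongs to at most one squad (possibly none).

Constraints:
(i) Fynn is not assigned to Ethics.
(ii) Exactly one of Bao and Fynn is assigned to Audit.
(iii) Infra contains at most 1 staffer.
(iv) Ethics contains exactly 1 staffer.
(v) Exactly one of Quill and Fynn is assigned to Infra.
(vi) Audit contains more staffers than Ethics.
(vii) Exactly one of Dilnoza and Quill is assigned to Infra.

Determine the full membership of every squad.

From (i): Fynn ∉ Ethics.
Suppose Fynn ∉ Audit: no assignment then satisfies all the clues, so Fynn ∈ Audit.

Ethics = {Bao}; Audit = {Dilnoza, Fynn}; Infra = {Quill}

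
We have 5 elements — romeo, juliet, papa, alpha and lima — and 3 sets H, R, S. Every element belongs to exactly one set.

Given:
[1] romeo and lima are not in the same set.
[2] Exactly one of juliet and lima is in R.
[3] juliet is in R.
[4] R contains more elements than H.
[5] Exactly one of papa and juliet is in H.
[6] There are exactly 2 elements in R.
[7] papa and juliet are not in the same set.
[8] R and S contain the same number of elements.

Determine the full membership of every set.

H = {papa}; R = {juliet, romeo}; S = {alpha, lima}

From (3): juliet ∈ R.
(2) (exactly one): lima ∉ R.
(5) (exactly one): papa ∈ H.
Suppose romeo ∈ H: no assignment then satisfies all the clues, so romeo ∉ H.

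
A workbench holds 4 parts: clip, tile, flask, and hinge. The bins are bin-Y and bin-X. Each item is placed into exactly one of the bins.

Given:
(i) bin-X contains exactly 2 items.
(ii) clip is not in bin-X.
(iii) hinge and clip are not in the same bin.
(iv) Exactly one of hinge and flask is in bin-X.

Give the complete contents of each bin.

bin-Y = {clip, flask}; bin-X = {hinge, tile}

From (ii): clip ∉ bin-X.
Only one bin left: clip ∈ bin-Y.
(iii): hinge ∉ bin-Y.
Only one bin left: hinge ∈ bin-X.
(iv) (exactly one): flask ∉ bin-X.
Only one bin left: flask ∈ bin-Y.
(i): only 2 candidates remain for bin-X, so all are in.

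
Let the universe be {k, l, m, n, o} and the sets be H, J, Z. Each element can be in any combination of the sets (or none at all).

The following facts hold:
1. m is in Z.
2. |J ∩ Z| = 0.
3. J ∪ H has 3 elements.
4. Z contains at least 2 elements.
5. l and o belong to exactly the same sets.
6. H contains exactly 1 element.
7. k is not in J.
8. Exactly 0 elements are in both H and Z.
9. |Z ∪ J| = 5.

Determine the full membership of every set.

H = {n}; J = {l, n, o}; Z = {k, m}

From (1): m ∈ Z.
From (7): k ∉ J.
Suppose k ∈ H: no assignment then satisfies all the clues, so k ∉ H.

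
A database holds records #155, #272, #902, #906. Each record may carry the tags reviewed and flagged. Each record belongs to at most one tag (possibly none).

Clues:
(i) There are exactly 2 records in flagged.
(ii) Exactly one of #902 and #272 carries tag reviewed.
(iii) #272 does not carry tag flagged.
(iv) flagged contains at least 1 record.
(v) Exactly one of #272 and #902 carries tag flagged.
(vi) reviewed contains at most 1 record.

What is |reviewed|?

1

From (iii): #272 ∉ flagged.
(v) (exactly one): #902 ∈ flagged.
(ii) (exactly one): #272 ∈ reviewed.
(vi): reviewed already has 1, so the rest are out.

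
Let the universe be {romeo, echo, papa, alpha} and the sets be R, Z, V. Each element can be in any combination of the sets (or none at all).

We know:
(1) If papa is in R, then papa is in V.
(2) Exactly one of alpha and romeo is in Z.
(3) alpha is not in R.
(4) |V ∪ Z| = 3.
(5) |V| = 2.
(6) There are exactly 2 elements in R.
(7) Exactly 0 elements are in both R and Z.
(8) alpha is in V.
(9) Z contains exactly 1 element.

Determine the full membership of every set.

R = {echo, papa}; Z = {romeo}; V = {alpha, papa}

From (3): alpha ∉ R.
From (8): alpha ∈ V.
Suppose romeo ∈ R: no assignment then satisfies all the clues, so romeo ∉ R.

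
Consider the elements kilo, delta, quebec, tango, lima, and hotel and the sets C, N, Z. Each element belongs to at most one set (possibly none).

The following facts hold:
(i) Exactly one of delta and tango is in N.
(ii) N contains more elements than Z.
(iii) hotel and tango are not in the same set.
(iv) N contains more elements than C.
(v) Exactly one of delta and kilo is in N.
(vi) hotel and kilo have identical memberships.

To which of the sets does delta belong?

delta: N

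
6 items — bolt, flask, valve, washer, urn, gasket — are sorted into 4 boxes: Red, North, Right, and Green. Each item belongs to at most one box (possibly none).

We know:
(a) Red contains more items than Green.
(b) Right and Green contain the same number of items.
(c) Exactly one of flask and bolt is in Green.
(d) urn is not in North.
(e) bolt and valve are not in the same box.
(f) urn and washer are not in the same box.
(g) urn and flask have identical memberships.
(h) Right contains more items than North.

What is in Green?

Green = {bolt}

From (d): urn ∉ North.
(g): flask matches urn: flask ∉ North.
Suppose bolt ∉ Green: no assignment then satisfies all the clues, so bolt ∈ Green.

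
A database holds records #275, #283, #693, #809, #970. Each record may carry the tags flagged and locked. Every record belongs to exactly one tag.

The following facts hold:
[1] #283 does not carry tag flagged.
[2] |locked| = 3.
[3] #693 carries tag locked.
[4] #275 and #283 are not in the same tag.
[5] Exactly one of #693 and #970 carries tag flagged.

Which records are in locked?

locked = {#283, #693, #809}

From (1): #283 ∉ flagged.
From (3): #693 ∈ locked.
(5) (exactly one): #970 ∈ flagged.
Only one tag left: #283 ∈ locked.
(4): #275 ∉ locked.
Only one tag left: #275 ∈ flagged.
(2): only 3 candidates remain for locked, so all are in.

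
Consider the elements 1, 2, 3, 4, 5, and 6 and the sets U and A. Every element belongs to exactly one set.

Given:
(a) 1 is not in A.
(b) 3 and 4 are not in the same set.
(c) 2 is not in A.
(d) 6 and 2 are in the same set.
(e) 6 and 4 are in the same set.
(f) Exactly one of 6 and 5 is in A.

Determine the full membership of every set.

From (a): 1 ∉ A.
From (c): 2 ∉ A.
(d): 6 matches 2: 6 ∉ A.
(e): 4 matches 6: 4 ∉ A.
(f) (exactly one): 5 ∈ A.
Only one set left: 1 ∈ U.
Only one set left: 2 ∈ U.
Only one set left: 4 ∈ U.
Only one set left: 6 ∈ U.
(b): 3 ∉ U.
Only one set left: 3 ∈ A.

U = {1, 2, 4, 6}; A = {3, 5}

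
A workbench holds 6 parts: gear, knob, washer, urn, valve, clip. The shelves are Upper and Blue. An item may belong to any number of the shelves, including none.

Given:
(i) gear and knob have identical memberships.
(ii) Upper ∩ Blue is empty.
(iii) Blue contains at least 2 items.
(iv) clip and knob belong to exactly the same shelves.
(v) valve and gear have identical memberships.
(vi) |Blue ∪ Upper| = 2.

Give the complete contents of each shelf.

Upper = {}; Blue = {urn, washer}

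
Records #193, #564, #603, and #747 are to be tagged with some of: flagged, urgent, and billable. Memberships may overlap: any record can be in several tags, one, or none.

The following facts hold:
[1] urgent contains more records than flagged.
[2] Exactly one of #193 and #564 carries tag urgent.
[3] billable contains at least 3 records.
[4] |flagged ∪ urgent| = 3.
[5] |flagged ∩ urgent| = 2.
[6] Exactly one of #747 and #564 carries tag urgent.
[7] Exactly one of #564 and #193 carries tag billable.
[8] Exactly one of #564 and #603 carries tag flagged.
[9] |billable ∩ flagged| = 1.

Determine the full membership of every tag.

flagged = {#193, #603}; urgent = {#193, #603, #747}; billable = {#564, #603, #747}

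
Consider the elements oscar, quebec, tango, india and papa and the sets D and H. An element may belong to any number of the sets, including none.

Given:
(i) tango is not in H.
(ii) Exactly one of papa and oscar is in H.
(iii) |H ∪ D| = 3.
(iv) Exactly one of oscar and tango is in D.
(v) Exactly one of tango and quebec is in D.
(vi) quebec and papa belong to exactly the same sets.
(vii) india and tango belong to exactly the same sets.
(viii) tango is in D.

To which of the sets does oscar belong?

oscar: H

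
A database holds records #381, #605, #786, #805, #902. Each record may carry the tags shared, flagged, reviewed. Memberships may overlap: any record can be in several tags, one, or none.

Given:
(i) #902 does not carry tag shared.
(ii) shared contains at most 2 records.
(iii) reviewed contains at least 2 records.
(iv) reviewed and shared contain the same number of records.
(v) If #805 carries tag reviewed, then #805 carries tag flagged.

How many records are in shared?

2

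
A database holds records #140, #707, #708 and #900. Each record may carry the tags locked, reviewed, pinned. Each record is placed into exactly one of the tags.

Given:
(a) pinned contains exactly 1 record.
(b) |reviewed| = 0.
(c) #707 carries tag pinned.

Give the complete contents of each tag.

From (c): #707 ∈ pinned.
(a): pinned already has 1, so the rest are out.
(b): reviewed already has 0, so the rest are out.
Only one tag left: #140 ∈ locked.
Only one tag left: #708 ∈ locked.
Only one tag left: #900 ∈ locked.

locked = {#140, #708, #900}; reviewed = {}; pinned = {#707}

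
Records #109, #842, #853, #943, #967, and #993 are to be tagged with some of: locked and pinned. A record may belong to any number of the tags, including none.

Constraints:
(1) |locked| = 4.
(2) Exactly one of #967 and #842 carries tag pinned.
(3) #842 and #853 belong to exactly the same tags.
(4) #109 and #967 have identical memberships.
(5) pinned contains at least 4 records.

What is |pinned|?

4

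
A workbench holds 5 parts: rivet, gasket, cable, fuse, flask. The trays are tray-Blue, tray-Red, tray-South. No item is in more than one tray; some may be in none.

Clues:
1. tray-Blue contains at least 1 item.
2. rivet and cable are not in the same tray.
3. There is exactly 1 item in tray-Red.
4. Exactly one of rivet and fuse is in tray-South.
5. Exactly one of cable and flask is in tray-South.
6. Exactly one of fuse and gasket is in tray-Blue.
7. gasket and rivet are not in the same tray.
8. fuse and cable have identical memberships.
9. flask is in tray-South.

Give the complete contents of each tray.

tray-Blue = {cable, fuse}; tray-Red = {gasket}; tray-South = {flask, rivet}

From (9): flask ∈ tray-South.
(5) (exactly one): cable ∉ tray-South.
(8): fuse matches cable: fuse ∉ tray-South.
(4) (exactly one): rivet ∈ tray-South.
(7): gasket ∉ tray-South.
Suppose gasket ∈ tray-Blue: no assignment then satisfies all the clues, so gasket ∉ tray-Blue.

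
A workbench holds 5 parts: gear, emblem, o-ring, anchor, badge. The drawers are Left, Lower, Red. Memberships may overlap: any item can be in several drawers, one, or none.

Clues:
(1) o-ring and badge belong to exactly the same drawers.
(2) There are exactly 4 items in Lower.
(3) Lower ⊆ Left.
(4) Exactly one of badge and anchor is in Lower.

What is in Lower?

Lower = {badge, emblem, gear, o-ring}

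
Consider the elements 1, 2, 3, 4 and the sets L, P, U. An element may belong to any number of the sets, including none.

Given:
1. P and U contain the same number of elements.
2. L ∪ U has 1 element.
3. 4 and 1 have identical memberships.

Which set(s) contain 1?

1: none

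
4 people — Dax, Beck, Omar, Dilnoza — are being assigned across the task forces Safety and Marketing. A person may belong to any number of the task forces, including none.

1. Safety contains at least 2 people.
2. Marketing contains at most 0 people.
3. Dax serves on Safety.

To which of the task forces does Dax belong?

From (3): Dax ∈ Safety.
(2): Marketing already has 0, so the rest are out.

Dax: Safety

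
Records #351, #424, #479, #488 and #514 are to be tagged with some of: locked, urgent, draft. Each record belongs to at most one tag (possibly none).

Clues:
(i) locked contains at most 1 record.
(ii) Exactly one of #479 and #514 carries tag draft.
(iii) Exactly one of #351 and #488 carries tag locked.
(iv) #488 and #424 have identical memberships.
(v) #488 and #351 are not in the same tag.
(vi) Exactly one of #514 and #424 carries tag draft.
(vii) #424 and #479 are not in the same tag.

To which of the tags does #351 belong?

#351: locked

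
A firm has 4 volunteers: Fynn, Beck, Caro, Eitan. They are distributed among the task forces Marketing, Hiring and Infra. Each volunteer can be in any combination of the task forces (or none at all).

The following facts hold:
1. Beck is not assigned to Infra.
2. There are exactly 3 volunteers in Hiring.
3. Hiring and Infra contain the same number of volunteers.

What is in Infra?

Infra = {Caro, Eitan, Fynn}

From (1): Beck ∉ Infra.
Suppose Fynn ∉ Infra: no assignment then satisfies all the clues, so Fynn ∈ Infra.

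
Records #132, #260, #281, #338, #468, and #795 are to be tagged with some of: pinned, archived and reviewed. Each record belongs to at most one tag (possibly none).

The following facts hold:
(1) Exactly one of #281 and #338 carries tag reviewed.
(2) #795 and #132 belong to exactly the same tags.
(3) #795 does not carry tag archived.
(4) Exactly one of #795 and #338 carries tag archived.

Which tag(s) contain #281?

From (3): #795 ∉ archived.
(2): #132 matches #795: #132 ∉ archived.
(4) (exactly one): #338 ∈ archived.
(1) (exactly one): #281 ∈ reviewed.

#281: reviewed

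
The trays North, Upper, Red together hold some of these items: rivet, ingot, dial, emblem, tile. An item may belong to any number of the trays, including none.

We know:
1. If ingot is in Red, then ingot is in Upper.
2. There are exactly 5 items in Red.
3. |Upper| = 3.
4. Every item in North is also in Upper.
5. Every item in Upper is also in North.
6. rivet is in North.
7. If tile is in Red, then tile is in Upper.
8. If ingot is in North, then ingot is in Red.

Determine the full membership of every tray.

From (6): rivet ∈ North.
(2): only 5 candidates remain for Red, so all are in.
(4) with rivet ∈ North: rivet ∈ Upper.
(7): tile ∈ Upper.
(1): ingot ∈ Upper.
(3): Upper already has 3, so the rest are out.
(4) contrapositive: dial ∉ North.
(4) contrapositive: emblem ∉ North.
(5) with ingot ∈ Upper: ingot ∈ North.
(5) with tile ∈ Upper: tile ∈ North.

North = {ingot, rivet, tile}; Upper = {ingot, rivet, tile}; Red = {dial, emblem, ingot, rivet, tile}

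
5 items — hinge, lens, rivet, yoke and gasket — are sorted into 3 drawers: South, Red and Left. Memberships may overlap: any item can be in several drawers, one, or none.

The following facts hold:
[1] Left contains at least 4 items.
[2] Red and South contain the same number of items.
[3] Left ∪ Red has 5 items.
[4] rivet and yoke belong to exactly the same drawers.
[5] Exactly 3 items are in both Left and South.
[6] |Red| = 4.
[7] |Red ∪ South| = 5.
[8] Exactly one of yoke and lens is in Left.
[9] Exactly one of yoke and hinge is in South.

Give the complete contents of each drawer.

South = {gasket, lens, rivet, yoke}; Red = {hinge, lens, rivet, yoke}; Left = {gasket, hinge, rivet, yoke}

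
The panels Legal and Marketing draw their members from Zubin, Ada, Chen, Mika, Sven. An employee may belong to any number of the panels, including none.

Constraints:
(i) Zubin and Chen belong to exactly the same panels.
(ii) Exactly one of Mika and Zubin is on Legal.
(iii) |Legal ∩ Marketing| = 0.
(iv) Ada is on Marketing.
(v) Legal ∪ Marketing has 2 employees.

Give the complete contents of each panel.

Legal = {Mika}; Marketing = {Ada}

From (iv): Ada ∈ Marketing.
Suppose Zubin ∈ Legal: no assignment then satisfies all the clues, so Zubin ∉ Legal.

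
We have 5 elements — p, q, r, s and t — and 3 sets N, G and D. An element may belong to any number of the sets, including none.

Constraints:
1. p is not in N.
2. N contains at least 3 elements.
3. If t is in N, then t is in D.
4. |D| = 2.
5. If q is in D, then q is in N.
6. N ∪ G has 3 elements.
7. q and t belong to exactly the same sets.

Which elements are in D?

D = {q, t}

From (1): p ∉ N.
Suppose p ∈ D: no assignment then satisfies all the clues, so p ∉ D.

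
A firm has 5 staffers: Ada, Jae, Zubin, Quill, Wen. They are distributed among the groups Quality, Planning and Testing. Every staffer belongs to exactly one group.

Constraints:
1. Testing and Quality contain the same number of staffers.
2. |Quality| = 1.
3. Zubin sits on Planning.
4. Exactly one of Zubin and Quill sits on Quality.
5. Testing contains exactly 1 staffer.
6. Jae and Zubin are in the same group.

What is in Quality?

Quality = {Quill}

From (3): Zubin ∈ Planning.
(4) (exactly one): Quill ∈ Quality.
(6): Jae matches Zubin: Jae ∉ Quality.
(6): Jae matches Zubin: Jae ∈ Planning.
(2): Quality already has 1, so the rest are out.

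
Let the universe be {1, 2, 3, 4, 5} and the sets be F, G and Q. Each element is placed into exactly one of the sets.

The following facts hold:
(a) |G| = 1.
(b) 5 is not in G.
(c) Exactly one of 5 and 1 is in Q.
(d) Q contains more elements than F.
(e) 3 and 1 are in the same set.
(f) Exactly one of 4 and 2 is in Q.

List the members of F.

From (b): 5 ∉ G.
Suppose 1 ∈ F: no assignment then satisfies all the clues, so 1 ∉ F.

F = {5}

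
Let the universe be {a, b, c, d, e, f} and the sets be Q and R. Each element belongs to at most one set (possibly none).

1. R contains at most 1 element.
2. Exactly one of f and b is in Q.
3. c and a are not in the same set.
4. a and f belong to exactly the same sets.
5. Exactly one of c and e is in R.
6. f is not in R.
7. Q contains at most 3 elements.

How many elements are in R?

1

From (6): f ∉ R.
(4): a matches f: a ∉ R.
Suppose b ∈ R: no assignment then satisfies all the clues, so b ∉ R.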